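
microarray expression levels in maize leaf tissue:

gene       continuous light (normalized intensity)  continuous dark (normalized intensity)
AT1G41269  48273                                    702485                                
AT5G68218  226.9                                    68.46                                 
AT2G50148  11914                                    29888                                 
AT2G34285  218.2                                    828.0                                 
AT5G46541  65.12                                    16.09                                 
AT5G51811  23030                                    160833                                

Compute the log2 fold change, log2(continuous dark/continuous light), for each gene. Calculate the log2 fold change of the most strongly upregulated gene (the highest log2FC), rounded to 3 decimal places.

log2(702485/48273) = 3.863  (AT1G41269)
log2(68.46/226.9) = -1.729  (AT5G68218)
log2(29888/11914) = 1.327  (AT2G50148)
log2(828.0/218.2) = 1.924  (AT2G34285)
log2(16.09/65.12) = -2.017  (AT5G46541)
log2(160833/23030) = 2.804  (AT5G51811)
AT1G41269 is most strongly upregulated.

3.863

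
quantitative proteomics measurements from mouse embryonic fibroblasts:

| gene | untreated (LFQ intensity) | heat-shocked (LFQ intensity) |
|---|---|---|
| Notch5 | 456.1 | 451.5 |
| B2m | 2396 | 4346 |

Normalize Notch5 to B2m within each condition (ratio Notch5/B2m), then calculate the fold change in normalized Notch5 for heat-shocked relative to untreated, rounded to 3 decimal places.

Notch5/B2m (untreated) = 456.1 / 2396 = 0.19036
Notch5/B2m (heat-shocked) = 451.5 / 4346 = 0.10389
Fold change = 0.10389 / 0.19036 = 0.5458

0.546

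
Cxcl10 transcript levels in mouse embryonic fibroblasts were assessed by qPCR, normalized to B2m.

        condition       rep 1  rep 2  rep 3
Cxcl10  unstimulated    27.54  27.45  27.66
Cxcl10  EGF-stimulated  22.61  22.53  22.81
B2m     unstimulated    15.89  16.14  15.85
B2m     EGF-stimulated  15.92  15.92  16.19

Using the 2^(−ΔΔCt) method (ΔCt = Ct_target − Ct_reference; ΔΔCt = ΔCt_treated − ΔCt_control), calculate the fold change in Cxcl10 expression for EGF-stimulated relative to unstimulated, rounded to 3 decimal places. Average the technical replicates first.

Mean Ct: Cxcl10 unstimulated 27.550; Cxcl10 EGF-stimulated 22.650; B2m unstimulated 15.960; B2m EGF-stimulated 16.010
ΔCt(unstimulated) = 27.550 − 15.960 = 11.590
ΔCt(EGF-stimulated) = 22.650 − 16.010 = 6.640
ΔΔCt = 6.640 − 11.590 = -4.950
Fold change = 2^(−(-4.950)) = 2^4.950 = 30.9100

30.910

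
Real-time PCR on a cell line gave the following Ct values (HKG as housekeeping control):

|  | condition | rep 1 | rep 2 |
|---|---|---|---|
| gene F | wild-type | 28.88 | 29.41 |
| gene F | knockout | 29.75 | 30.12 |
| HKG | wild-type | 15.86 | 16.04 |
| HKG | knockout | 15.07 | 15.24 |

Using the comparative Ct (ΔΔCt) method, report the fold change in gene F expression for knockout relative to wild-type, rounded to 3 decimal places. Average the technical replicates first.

Mean Ct: gene F wild-type 29.145; gene F knockout 29.935; HKG wild-type 15.950; HKG knockout 15.155
ΔCt(wild-type) = 29.145 − 15.950 = 13.195
ΔCt(knockout) = 29.935 − 15.155 = 14.780
ΔΔCt = 14.780 − 13.195 = 1.585
Fold change = 2^(−1.585) = 0.3333

0.333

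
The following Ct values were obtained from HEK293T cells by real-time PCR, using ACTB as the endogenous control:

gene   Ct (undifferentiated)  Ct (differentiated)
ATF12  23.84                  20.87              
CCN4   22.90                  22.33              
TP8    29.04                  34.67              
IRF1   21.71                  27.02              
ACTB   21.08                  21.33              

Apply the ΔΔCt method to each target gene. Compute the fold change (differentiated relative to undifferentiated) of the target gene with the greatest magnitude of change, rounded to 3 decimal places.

0.024

ATF12: ΔΔCt = (20.87−21.33) − (23.84−21.08) = -0.46 − 2.76 = -3.22; fold change = 2^3.22 = 9.318
CCN4: ΔΔCt = (22.33−21.33) − (22.90−21.08) = 1.00 − 1.82 = -0.82; fold change = 2^0.82 = 1.765
TP8: ΔΔCt = (34.67−21.33) − (29.04−21.08) = 13.34 − 7.96 = 5.38; fold change = 2^-5.38 = 0.024
IRF1: ΔΔCt = (27.02−21.33) − (21.71−21.08) = 5.69 − 0.63 = 5.06; fold change = 2^-5.06 = 0.030
TP8 has the largest |ΔΔCt| = 5.38.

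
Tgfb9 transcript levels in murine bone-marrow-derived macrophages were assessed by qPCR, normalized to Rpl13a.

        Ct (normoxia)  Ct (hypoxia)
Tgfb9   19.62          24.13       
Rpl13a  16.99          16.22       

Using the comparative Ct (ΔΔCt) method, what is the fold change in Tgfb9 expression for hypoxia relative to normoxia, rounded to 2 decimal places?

ΔCt(normoxia) = 19.620 − 16.990 = 2.630
ΔCt(hypoxia) = 24.130 − 16.220 = 7.910
ΔΔCt = 7.910 − 2.630 = 5.280
Fold change = 2^(−5.280) = 0.026

0.03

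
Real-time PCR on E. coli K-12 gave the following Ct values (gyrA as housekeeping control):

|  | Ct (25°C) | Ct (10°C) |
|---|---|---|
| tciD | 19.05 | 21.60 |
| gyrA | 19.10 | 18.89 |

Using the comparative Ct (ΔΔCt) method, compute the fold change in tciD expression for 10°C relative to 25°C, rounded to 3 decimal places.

0.148

ΔCt(25°C) = 19.050 − 19.100 = -0.050
ΔCt(10°C) = 21.600 − 18.890 = 2.710
ΔΔCt = 2.710 − (-0.050) = 2.760
Fold change = 2^(−2.760) = 0.1476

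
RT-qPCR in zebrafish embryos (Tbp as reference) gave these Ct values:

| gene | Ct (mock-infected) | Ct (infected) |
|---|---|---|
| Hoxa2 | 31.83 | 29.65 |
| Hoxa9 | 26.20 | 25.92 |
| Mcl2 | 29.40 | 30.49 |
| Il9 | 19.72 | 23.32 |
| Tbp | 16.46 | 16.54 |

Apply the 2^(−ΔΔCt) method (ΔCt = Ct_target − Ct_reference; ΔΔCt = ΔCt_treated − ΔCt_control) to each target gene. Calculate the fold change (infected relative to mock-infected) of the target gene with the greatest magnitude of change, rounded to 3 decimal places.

0.087

Hoxa2: ΔΔCt = (29.65−16.54) − (31.83−16.46) = 13.11 − 15.37 = -2.26; fold change = 2^2.26 = 4.790
Hoxa9: ΔΔCt = (25.92−16.54) − (26.20−16.46) = 9.38 − 9.74 = -0.36; fold change = 2^0.36 = 1.283
Mcl2: ΔΔCt = (30.49−16.54) − (29.40−16.46) = 13.95 − 12.94 = 1.01; fold change = 2^-1.01 = 0.497
Il9: ΔΔCt = (23.32−16.54) − (19.72−16.46) = 6.78 − 3.26 = 3.52; fold change = 2^-3.52 = 0.087
Il9 has the largest |ΔΔCt| = 3.52.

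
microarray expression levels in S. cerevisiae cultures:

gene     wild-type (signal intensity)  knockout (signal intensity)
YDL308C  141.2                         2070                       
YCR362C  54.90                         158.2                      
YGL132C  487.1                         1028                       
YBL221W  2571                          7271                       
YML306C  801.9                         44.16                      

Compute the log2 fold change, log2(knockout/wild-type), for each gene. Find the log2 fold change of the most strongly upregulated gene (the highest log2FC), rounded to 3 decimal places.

3.874

log2(2070/141.2) = 3.874  (YDL308C)
log2(158.2/54.90) = 1.527  (YCR362C)
log2(1028/487.1) = 1.078  (YGL132C)
log2(7271/2571) = 1.500  (YBL221W)
log2(44.16/801.9) = -4.183  (YML306C)
YDL308C is most strongly upregulated.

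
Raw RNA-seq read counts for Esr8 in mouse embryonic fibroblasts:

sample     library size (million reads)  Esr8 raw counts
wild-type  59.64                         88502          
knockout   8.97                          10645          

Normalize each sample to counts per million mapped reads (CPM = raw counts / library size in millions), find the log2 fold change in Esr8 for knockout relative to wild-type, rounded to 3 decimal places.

-0.322

CPM(wild-type) = 88502 / 59.64 = 1483.9370
CPM(knockout) = 10645 / 8.97 = 1186.7336
Fold change = 1186.7336 / 1483.9370 = 0.79972
log2(0.79972) = -0.3224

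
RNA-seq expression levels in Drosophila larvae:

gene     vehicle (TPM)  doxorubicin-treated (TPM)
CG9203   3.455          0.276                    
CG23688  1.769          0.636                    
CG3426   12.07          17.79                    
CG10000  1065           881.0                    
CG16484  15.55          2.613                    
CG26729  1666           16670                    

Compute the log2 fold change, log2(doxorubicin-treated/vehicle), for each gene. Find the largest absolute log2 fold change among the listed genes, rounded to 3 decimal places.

log2(0.276/3.455) = -3.646  (CG9203)
log2(0.636/1.769) = -1.476  (CG23688)
log2(17.79/12.07) = 0.560  (CG3426)
log2(881.0/1065) = -0.274  (CG10000)
log2(2.613/15.55) = -2.573  (CG16484)
log2(16670/1666) = 3.323  (CG26729)
The largest magnitude belongs to CG9203.

3.646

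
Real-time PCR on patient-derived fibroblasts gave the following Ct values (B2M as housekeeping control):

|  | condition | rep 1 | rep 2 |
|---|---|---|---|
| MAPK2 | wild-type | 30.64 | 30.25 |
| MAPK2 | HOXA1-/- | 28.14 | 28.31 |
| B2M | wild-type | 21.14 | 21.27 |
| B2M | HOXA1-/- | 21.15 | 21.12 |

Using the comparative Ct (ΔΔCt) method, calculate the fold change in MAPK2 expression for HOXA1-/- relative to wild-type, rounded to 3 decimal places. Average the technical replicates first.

Mean Ct: MAPK2 wild-type 30.445; MAPK2 HOXA1-/- 28.225; B2M wild-type 21.205; B2M HOXA1-/- 21.135
ΔCt(wild-type) = 30.445 − 21.205 = 9.240
ΔCt(HOXA1-/-) = 28.225 − 21.135 = 7.090
ΔΔCt = 7.090 − 9.240 = -2.150
Fold change = 2^(−(-2.150)) = 2^2.150 = 4.4383

4.438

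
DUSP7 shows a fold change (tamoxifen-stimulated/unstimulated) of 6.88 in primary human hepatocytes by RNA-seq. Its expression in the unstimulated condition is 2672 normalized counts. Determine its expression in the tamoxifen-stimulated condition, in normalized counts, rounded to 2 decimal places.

tamoxifen-stimulated expression = 2672 × 6.88 = 18383.36

18383.36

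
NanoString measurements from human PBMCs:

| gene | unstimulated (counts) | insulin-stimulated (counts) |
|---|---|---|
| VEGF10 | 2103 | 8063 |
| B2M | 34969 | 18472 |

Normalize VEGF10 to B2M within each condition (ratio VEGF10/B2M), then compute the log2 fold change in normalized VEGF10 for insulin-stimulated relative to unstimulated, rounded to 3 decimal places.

2.860

VEGF10/B2M (unstimulated) = 2103 / 34969 = 0.060139
VEGF10/B2M (insulin-stimulated) = 8063 / 18472 = 0.4365
Fold change = 0.4365 / 0.060139 = 7.2582
log2(7.2582) = 2.8596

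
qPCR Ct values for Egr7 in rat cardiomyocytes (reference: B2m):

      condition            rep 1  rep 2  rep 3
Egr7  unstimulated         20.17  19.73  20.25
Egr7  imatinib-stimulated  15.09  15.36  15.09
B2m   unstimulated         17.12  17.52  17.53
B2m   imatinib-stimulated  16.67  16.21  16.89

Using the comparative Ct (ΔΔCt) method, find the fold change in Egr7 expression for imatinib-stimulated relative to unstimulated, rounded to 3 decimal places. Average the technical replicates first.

Mean Ct: Egr7 unstimulated 20.050; Egr7 imatinib-stimulated 15.180; B2m unstimulated 17.390; B2m imatinib-stimulated 16.590
ΔCt(unstimulated) = 20.050 − 17.390 = 2.660
ΔCt(imatinib-stimulated) = 15.180 − 16.590 = -1.410
ΔΔCt = -1.410 − 2.660 = -4.070
Fold change = 2^(−(-4.070)) = 2^4.070 = 16.7955

16.795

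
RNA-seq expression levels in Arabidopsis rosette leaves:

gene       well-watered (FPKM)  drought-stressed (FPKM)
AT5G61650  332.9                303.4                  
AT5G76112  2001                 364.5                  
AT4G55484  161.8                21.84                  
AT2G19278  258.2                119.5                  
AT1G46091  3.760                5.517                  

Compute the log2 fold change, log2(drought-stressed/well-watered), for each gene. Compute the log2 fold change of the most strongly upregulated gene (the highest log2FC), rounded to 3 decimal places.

log2(303.4/332.9) = -0.134  (AT5G61650)
log2(364.5/2001) = -2.457  (AT5G76112)
log2(21.84/161.8) = -2.889  (AT4G55484)
log2(119.5/258.2) = -1.111  (AT2G19278)
log2(5.517/3.760) = 0.553  (AT1G46091)
AT1G46091 is most strongly upregulated.

0.553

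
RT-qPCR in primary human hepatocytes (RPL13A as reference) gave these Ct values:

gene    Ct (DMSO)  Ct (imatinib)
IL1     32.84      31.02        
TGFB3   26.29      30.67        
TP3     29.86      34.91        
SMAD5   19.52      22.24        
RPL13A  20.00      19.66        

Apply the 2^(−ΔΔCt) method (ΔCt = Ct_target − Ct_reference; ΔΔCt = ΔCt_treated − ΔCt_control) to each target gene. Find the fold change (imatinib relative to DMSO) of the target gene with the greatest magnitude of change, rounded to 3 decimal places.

IL1: ΔΔCt = (31.02−19.66) − (32.84−20.00) = 11.36 − 12.84 = -1.48; fold change = 2^1.48 = 2.789
TGFB3: ΔΔCt = (30.67−19.66) − (26.29−20.00) = 11.01 − 6.29 = 4.72; fold change = 2^-4.72 = 0.038
TP3: ΔΔCt = (34.91−19.66) − (29.86−20.00) = 15.25 − 9.86 = 5.39; fold change = 2^-5.39 = 0.024
SMAD5: ΔΔCt = (22.24−19.66) − (19.52−20.00) = 2.58 − (-0.48) = 3.06; fold change = 2^-3.06 = 0.120
TP3 has the largest |ΔΔCt| = 5.39.

0.024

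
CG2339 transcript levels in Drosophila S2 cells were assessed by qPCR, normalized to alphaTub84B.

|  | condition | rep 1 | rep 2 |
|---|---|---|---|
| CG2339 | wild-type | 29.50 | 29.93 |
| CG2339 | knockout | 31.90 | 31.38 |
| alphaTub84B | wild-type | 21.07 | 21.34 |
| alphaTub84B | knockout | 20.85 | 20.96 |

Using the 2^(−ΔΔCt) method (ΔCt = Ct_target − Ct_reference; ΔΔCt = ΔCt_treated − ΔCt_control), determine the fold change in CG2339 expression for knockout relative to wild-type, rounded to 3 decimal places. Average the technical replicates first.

0.214

Mean Ct: CG2339 wild-type 29.715; CG2339 knockout 31.640; alphaTub84B wild-type 21.205; alphaTub84B knockout 20.905
ΔCt(wild-type) = 29.715 − 21.205 = 8.510
ΔCt(knockout) = 31.640 − 20.905 = 10.735
ΔΔCt = 10.735 − 8.510 = 2.225
Fold change = 2^(−2.225) = 0.2139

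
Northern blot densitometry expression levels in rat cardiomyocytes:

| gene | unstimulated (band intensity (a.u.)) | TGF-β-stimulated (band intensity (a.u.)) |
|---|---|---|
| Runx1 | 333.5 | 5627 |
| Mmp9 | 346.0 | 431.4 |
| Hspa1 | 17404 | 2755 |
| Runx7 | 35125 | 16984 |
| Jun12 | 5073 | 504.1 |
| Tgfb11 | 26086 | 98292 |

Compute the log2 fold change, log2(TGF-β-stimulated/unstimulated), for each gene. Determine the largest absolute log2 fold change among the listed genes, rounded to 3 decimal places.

log2(5627/333.5) = 4.077  (Runx1)
log2(431.4/346.0) = 0.318  (Mmp9)
log2(2755/17404) = -2.659  (Hspa1)
log2(16984/35125) = -1.048  (Runx7)
log2(504.1/5073) = -3.331  (Jun12)
log2(98292/26086) = 1.914  (Tgfb11)
The largest magnitude belongs to Runx1.

4.077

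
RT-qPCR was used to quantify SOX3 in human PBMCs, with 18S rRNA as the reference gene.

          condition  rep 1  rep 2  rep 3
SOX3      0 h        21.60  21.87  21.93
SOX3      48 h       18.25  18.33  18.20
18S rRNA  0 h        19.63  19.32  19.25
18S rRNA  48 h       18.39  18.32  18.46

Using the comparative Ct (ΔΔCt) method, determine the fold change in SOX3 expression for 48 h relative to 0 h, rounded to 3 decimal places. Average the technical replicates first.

5.776

Mean Ct: SOX3 0 h 21.800; SOX3 48 h 18.260; 18S rRNA 0 h 19.400; 18S rRNA 48 h 18.390
ΔCt(0 h) = 21.800 − 19.400 = 2.400
ΔCt(48 h) = 18.260 − 18.390 = -0.130
ΔΔCt = -0.130 − 2.400 = -2.530
Fold change = 2^(−(-2.530)) = 2^2.530 = 5.7757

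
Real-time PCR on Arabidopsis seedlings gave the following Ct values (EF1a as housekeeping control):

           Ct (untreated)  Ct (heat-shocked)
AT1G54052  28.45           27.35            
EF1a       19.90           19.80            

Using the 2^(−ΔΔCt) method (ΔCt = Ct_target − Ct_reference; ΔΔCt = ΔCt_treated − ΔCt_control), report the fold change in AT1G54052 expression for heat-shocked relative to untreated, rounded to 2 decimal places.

ΔCt(untreated) = 28.450 − 19.900 = 8.550
ΔCt(heat-shocked) = 27.350 − 19.800 = 7.550
ΔΔCt = 7.550 − 8.550 = -1.000
Fold change = 2^(−(-1.000)) = 2^1.000 = 2.000

2.00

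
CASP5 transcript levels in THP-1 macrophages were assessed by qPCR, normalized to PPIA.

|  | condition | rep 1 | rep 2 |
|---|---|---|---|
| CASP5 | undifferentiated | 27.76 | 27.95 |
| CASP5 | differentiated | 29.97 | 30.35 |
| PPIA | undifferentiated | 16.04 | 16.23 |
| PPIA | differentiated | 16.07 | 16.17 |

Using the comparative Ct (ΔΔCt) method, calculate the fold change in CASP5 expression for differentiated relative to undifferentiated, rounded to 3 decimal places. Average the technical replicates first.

0.200

Mean Ct: CASP5 undifferentiated 27.855; CASP5 differentiated 30.160; PPIA undifferentiated 16.135; PPIA differentiated 16.120
ΔCt(undifferentiated) = 27.855 − 16.135 = 11.720
ΔCt(differentiated) = 30.160 − 16.120 = 14.040
ΔΔCt = 14.040 − 11.720 = 2.320
Fold change = 2^(−2.320) = 0.2003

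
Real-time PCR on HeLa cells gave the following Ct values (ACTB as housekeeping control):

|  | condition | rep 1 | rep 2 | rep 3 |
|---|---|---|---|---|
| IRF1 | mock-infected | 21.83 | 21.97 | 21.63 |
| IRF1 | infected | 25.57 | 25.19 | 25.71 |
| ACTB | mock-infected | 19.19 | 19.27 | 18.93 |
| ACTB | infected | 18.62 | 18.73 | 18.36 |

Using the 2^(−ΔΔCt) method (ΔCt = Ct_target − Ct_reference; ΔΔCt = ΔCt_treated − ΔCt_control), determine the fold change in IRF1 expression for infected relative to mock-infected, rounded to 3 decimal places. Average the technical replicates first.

Mean Ct: IRF1 mock-infected 21.810; IRF1 infected 25.490; ACTB mock-infected 19.130; ACTB infected 18.570
ΔCt(mock-infected) = 21.810 − 19.130 = 2.680
ΔCt(infected) = 25.490 − 18.570 = 6.920
ΔΔCt = 6.920 − 2.680 = 4.240
Fold change = 2^(−4.240) = 0.0529

0.053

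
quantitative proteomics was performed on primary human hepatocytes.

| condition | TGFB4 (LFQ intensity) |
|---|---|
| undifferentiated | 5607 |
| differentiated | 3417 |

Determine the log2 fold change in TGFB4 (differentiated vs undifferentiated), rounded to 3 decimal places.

-0.714

Fold change = 3417 / 5607 = 0.6094
log2(0.6094) = -0.7145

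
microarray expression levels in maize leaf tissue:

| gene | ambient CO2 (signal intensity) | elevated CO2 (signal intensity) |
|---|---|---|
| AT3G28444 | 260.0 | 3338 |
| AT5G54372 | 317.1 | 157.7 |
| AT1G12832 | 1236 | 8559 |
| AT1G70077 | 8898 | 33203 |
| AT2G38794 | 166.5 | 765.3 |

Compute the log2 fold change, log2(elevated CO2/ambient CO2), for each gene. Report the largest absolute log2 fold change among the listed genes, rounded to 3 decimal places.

log2(3338/260.0) = 3.682  (AT3G28444)
log2(157.7/317.1) = -1.008  (AT5G54372)
log2(8559/1236) = 2.792  (AT1G12832)
log2(33203/8898) = 1.900  (AT1G70077)
log2(765.3/166.5) = 2.201  (AT2G38794)
The largest magnitude belongs to AT3G28444.

3.682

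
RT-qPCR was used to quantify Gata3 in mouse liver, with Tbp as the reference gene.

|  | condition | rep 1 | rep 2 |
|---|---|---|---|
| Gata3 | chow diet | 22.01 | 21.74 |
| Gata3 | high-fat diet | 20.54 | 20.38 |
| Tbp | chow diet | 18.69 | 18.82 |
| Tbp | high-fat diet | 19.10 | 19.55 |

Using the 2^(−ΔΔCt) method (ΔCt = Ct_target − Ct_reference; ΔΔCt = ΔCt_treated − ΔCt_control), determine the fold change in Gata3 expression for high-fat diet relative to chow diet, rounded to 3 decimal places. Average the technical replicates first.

3.959

Mean Ct: Gata3 chow diet 21.875; Gata3 high-fat diet 20.460; Tbp chow diet 18.755; Tbp high-fat diet 19.325
ΔCt(chow diet) = 21.875 − 18.755 = 3.120
ΔCt(high-fat diet) = 20.460 − 19.325 = 1.135
ΔΔCt = 1.135 − 3.120 = -1.985
Fold change = 2^(−(-1.985)) = 2^1.985 = 3.9586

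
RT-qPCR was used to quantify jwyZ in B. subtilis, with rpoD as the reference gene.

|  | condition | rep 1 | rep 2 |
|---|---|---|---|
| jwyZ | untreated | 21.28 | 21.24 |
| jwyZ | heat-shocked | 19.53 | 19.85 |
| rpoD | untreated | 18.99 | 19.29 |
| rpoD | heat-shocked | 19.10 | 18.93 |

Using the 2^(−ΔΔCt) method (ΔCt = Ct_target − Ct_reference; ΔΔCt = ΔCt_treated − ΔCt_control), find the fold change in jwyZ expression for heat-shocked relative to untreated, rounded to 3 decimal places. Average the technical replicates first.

2.723

Mean Ct: jwyZ untreated 21.260; jwyZ heat-shocked 19.690; rpoD untreated 19.140; rpoD heat-shocked 19.015
ΔCt(untreated) = 21.260 − 19.140 = 2.120
ΔCt(heat-shocked) = 19.690 − 19.015 = 0.675
ΔΔCt = 0.675 − 2.120 = -1.445
Fold change = 2^(−(-1.445)) = 2^1.445 = 2.7226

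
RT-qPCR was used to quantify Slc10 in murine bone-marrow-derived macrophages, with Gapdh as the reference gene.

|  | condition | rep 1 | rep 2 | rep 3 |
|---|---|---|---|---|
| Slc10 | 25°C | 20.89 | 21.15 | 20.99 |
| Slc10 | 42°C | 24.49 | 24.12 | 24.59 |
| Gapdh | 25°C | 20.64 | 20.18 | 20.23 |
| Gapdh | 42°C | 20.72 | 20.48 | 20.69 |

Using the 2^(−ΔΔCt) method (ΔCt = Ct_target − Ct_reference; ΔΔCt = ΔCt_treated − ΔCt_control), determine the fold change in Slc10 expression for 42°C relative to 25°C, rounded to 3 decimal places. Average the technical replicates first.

Mean Ct: Slc10 25°C 21.010; Slc10 42°C 24.400; Gapdh 25°C 20.350; Gapdh 42°C 20.630
ΔCt(25°C) = 21.010 − 20.350 = 0.660
ΔCt(42°C) = 24.400 − 20.630 = 3.770
ΔΔCt = 3.770 − 0.660 = 3.110
Fold change = 2^(−3.110) = 0.1158

0.116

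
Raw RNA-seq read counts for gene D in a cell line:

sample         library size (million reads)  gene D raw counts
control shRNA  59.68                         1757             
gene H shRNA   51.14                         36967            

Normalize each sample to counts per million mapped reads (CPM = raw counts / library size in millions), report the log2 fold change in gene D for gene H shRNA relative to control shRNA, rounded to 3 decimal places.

CPM(control shRNA) = 1757 / 59.68 = 29.4403
CPM(gene H shRNA) = 36967 / 51.14 = 722.8588
Fold change = 722.8588 / 29.4403 = 24.55334
log2(24.55334) = 4.6178

4.618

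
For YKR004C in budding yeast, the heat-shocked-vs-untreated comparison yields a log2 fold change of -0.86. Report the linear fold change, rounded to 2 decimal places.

0.55

Fold change = 2^(-0.86) = 0.551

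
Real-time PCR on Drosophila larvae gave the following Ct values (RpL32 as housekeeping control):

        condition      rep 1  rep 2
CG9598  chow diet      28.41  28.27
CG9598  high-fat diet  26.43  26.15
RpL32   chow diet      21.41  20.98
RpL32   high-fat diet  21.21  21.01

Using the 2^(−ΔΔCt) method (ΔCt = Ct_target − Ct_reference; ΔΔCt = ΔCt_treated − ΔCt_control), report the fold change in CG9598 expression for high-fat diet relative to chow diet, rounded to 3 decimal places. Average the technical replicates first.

3.904

Mean Ct: CG9598 chow diet 28.340; CG9598 high-fat diet 26.290; RpL32 chow diet 21.195; RpL32 high-fat diet 21.110
ΔCt(chow diet) = 28.340 − 21.195 = 7.145
ΔCt(high-fat diet) = 26.290 − 21.110 = 5.180
ΔΔCt = 5.180 − 7.145 = -1.965
Fold change = 2^(−(-1.965)) = 2^1.965 = 3.9041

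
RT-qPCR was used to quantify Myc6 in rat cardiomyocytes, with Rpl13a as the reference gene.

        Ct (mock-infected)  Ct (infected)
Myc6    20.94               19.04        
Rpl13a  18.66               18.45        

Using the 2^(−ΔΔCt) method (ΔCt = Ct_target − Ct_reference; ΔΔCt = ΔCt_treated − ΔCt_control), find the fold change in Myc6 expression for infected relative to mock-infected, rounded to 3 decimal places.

ΔCt(mock-infected) = 20.940 − 18.660 = 2.280
ΔCt(infected) = 19.040 − 18.450 = 0.590
ΔΔCt = 0.590 − 2.280 = -1.690
Fold change = 2^(−(-1.690)) = 2^1.690 = 3.2266

3.227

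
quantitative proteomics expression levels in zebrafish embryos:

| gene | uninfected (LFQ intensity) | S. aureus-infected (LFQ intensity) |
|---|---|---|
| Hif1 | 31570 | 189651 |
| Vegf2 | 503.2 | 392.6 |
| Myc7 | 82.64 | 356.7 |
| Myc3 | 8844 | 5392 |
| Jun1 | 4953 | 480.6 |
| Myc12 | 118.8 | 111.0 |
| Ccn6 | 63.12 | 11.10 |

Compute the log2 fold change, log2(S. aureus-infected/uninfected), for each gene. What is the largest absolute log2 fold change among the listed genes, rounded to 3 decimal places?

3.365

log2(189651/31570) = 2.587  (Hif1)
log2(392.6/503.2) = -0.358  (Vegf2)
log2(356.7/82.64) = 2.110  (Myc7)
log2(5392/8844) = -0.714  (Myc3)
log2(480.6/4953) = -3.365  (Jun1)
log2(111.0/118.8) = -0.098  (Myc12)
log2(11.10/63.12) = -2.508  (Ccn6)
The largest magnitude belongs to Jun1.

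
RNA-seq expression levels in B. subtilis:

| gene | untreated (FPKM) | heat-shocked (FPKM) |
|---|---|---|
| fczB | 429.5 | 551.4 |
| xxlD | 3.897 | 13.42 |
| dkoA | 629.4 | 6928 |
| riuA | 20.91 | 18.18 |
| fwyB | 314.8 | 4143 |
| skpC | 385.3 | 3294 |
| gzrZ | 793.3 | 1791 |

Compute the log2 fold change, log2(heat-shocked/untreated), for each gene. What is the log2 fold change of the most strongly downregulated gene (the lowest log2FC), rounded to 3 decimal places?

-0.202

log2(551.4/429.5) = 0.360  (fczB)
log2(13.42/3.897) = 1.784  (xxlD)
log2(6928/629.4) = 3.460  (dkoA)
log2(18.18/20.91) = -0.202  (riuA)
log2(4143/314.8) = 3.718  (fwyB)
log2(3294/385.3) = 3.096  (skpC)
log2(1791/793.3) = 1.175  (gzrZ)
riuA is most strongly downregulated.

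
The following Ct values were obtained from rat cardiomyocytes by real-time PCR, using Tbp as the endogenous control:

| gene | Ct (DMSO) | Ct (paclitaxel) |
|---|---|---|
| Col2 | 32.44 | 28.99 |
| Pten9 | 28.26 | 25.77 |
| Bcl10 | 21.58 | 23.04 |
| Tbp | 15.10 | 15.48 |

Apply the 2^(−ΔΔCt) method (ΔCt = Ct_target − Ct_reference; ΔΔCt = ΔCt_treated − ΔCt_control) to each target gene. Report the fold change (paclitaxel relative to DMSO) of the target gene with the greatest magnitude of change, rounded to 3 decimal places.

14.221

Col2: ΔΔCt = (28.99−15.48) − (32.44−15.10) = 13.51 − 17.34 = -3.83; fold change = 2^3.83 = 14.221
Pten9: ΔΔCt = (25.77−15.48) − (28.26−15.10) = 10.29 − 13.16 = -2.87; fold change = 2^2.87 = 7.311
Bcl10: ΔΔCt = (23.04−15.48) − (21.58−15.10) = 7.56 − 6.48 = 1.08; fold change = 2^-1.08 = 0.473
Col2 has the largest |ΔΔCt| = 3.83.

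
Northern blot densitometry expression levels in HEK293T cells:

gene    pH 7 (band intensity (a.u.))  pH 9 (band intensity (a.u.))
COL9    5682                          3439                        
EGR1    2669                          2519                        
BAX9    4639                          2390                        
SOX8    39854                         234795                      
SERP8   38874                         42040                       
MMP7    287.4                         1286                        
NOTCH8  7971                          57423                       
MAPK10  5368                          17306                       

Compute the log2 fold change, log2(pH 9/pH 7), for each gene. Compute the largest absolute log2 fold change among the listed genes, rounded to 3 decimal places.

2.849

log2(3439/5682) = -0.724  (COL9)
log2(2519/2669) = -0.083  (EGR1)
log2(2390/4639) = -0.957  (BAX9)
log2(234795/39854) = 2.559  (SOX8)
log2(42040/38874) = 0.113  (SERP8)
log2(1286/287.4) = 2.162  (MMP7)
log2(57423/7971) = 2.849  (NOTCH8)
log2(17306/5368) = 1.689  (MAPK10)
The largest magnitude belongs to NOTCH8.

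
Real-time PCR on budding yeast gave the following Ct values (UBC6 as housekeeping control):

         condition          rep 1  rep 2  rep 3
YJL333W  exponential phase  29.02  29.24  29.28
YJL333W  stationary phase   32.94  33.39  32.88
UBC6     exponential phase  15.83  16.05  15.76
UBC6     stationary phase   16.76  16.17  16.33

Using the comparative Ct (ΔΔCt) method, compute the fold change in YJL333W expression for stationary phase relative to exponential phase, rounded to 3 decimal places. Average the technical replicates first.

Mean Ct: YJL333W exponential phase 29.180; YJL333W stationary phase 33.070; UBC6 exponential phase 15.880; UBC6 stationary phase 16.420
ΔCt(exponential phase) = 29.180 − 15.880 = 13.300
ΔCt(stationary phase) = 33.070 − 16.420 = 16.650
ΔΔCt = 16.650 − 13.300 = 3.350
Fold change = 2^(−3.350) = 0.0981

0.098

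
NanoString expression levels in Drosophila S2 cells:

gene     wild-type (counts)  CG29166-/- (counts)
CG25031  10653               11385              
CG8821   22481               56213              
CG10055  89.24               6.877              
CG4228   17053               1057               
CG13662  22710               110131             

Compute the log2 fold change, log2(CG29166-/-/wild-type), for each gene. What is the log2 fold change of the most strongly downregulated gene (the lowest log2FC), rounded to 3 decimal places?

-4.012

log2(11385/10653) = 0.096  (CG25031)
log2(56213/22481) = 1.322  (CG8821)
log2(6.877/89.24) = -3.698  (CG10055)
log2(1057/17053) = -4.012  (CG4228)
log2(110131/22710) = 2.278  (CG13662)
CG4228 is most strongly downregulated.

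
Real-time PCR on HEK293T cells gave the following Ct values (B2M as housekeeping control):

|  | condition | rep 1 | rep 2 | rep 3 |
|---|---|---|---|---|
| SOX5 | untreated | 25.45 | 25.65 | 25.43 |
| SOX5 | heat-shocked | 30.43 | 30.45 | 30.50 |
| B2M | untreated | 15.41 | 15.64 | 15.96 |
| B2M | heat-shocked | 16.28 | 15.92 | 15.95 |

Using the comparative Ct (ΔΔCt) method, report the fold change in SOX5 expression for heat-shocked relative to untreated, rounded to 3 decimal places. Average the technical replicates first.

0.042

Mean Ct: SOX5 untreated 25.510; SOX5 heat-shocked 30.460; B2M untreated 15.670; B2M heat-shocked 16.050
ΔCt(untreated) = 25.510 − 15.670 = 9.840
ΔCt(heat-shocked) = 30.460 − 16.050 = 14.410
ΔΔCt = 14.410 − 9.840 = 4.570
Fold change = 2^(−4.570) = 0.0421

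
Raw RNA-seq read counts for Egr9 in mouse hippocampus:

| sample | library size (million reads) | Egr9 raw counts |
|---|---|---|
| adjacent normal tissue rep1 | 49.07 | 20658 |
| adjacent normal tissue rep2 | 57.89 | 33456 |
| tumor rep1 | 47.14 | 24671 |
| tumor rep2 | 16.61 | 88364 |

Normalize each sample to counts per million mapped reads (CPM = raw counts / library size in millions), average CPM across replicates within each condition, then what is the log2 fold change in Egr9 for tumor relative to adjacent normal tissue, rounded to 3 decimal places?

CPM(adjacent normal tissue rep1) = 20658 / 49.07 = 420.9904
CPM(adjacent normal tissue rep2) = 33456 / 57.89 = 577.9236
CPM(tumor rep1) = 24671 / 47.14 = 523.3560
CPM(tumor rep2) = 88364 / 16.61 = 5319.9278
mean CPM(adjacent normal tissue) = 499.4570; mean CPM(tumor) = 2921.6419
Fold change = 2921.6419 / 499.4570 = 5.84964
log2(5.84964) = 2.5483

2.548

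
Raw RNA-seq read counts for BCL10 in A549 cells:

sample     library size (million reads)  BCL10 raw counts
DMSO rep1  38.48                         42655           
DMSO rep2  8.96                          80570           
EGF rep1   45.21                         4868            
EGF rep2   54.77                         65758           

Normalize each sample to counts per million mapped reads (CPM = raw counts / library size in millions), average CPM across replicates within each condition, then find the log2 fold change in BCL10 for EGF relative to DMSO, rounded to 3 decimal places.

-2.949

CPM(DMSO rep1) = 42655 / 38.48 = 1108.4979
CPM(DMSO rep2) = 80570 / 8.96 = 8992.1875
CPM(EGF rep1) = 4868 / 45.21 = 107.6753
CPM(EGF rep2) = 65758 / 54.77 = 1200.6208
mean CPM(DMSO) = 5050.3427; mean CPM(EGF) = 654.1480
Fold change = 654.1480 / 5050.3427 = 0.12953
log2(0.12953) = -2.9487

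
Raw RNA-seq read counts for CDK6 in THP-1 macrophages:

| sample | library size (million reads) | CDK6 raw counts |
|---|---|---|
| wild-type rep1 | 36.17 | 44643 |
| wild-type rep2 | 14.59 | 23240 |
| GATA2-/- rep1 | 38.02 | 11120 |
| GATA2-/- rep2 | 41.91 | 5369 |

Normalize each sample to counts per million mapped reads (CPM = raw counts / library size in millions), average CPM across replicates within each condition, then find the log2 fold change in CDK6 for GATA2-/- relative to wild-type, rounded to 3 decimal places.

-2.749

CPM(wild-type rep1) = 44643 / 36.17 = 1234.2549
CPM(wild-type rep2) = 23240 / 14.59 = 1592.8718
CPM(GATA2-/- rep1) = 11120 / 38.02 = 292.4776
CPM(GATA2-/- rep2) = 5369 / 41.91 = 128.1079
mean CPM(wild-type) = 1413.5634; mean CPM(GATA2-/-) = 210.2927
Fold change = 210.2927 / 1413.5634 = 0.14877
log2(0.14877) = -2.7489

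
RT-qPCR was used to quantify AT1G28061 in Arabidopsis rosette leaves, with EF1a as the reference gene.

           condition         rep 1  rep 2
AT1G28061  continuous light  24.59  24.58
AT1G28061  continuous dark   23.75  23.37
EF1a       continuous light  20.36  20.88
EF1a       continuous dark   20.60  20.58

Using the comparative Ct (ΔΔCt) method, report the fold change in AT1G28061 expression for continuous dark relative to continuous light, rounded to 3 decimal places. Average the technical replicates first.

Mean Ct: AT1G28061 continuous light 24.585; AT1G28061 continuous dark 23.560; EF1a continuous light 20.620; EF1a continuous dark 20.590
ΔCt(continuous light) = 24.585 − 20.620 = 3.965
ΔCt(continuous dark) = 23.560 − 20.590 = 2.970
ΔΔCt = 2.970 − 3.965 = -0.995
Fold change = 2^(−(-0.995)) = 2^0.995 = 1.9931

1.993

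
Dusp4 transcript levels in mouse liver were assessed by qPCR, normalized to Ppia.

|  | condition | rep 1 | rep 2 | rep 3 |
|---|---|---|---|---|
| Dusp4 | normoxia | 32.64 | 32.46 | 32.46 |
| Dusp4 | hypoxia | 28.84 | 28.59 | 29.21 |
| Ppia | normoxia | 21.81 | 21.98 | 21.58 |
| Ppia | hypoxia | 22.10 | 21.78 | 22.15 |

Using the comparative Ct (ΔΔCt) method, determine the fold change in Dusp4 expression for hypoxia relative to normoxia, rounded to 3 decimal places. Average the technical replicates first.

Mean Ct: Dusp4 normoxia 32.520; Dusp4 hypoxia 28.880; Ppia normoxia 21.790; Ppia hypoxia 22.010
ΔCt(normoxia) = 32.520 − 21.790 = 10.730
ΔCt(hypoxia) = 28.880 − 22.010 = 6.870
ΔΔCt = 6.870 − 10.730 = -3.860
Fold change = 2^(−(-3.860)) = 2^3.860 = 14.5203

14.520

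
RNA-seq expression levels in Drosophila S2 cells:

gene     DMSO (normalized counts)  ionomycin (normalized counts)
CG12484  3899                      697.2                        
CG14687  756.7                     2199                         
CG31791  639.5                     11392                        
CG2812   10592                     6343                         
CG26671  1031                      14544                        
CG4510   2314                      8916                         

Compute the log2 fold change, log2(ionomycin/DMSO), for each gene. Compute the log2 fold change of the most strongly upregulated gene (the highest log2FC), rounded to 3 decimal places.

log2(697.2/3899) = -2.483  (CG12484)
log2(2199/756.7) = 1.539  (CG14687)
log2(11392/639.5) = 4.155  (CG31791)
log2(6343/10592) = -0.740  (CG2812)
log2(14544/1031) = 3.818  (CG26671)
log2(8916/2314) = 1.946  (CG4510)
CG31791 is most strongly upregulated.

4.155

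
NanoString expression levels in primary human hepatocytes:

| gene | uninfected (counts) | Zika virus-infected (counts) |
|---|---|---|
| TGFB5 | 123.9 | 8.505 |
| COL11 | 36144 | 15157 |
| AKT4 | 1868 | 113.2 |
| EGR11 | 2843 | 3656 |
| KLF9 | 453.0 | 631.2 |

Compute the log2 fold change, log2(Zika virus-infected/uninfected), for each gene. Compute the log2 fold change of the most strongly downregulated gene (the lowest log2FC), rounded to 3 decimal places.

-4.045

log2(8.505/123.9) = -3.865  (TGFB5)
log2(15157/36144) = -1.254  (COL11)
log2(113.2/1868) = -4.045  (AKT4)
log2(3656/2843) = 0.363  (EGR11)
log2(631.2/453.0) = 0.479  (KLF9)
AKT4 is most strongly downregulated.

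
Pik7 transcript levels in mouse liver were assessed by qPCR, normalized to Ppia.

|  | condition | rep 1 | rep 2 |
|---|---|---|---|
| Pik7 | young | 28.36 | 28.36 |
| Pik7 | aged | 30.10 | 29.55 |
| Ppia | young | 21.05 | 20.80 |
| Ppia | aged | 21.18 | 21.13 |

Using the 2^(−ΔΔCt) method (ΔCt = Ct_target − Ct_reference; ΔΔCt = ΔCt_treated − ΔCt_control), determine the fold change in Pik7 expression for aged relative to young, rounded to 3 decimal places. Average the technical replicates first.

0.425

Mean Ct: Pik7 young 28.360; Pik7 aged 29.825; Ppia young 20.925; Ppia aged 21.155
ΔCt(young) = 28.360 − 20.925 = 7.435
ΔCt(aged) = 29.825 − 21.155 = 8.670
ΔΔCt = 8.670 − 7.435 = 1.235
Fold change = 2^(−1.235) = 0.4248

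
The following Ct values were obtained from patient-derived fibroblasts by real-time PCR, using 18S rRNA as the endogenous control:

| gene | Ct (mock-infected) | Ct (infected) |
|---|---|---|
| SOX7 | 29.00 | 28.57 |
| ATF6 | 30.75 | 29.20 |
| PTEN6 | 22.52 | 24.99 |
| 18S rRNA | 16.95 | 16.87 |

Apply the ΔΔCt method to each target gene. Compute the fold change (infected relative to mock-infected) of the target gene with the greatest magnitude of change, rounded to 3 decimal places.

0.171

SOX7: ΔΔCt = (28.57−16.87) − (29.00−16.95) = 11.70 − 12.05 = -0.35; fold change = 2^0.35 = 1.275
ATF6: ΔΔCt = (29.20−16.87) − (30.75−16.95) = 12.33 − 13.80 = -1.47; fold change = 2^1.47 = 2.770
PTEN6: ΔΔCt = (24.99−16.87) − (22.52−16.95) = 8.12 − 5.57 = 2.55; fold change = 2^-2.55 = 0.171
PTEN6 has the largest |ΔΔCt| = 2.55.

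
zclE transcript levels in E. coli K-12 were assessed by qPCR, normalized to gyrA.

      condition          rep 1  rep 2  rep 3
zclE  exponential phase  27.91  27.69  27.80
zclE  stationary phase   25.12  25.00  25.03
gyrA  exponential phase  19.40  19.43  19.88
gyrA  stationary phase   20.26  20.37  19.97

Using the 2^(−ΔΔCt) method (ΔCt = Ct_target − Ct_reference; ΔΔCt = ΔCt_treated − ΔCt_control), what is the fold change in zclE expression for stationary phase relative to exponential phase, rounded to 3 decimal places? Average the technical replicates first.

10.411

Mean Ct: zclE exponential phase 27.800; zclE stationary phase 25.050; gyrA exponential phase 19.570; gyrA stationary phase 20.200
ΔCt(exponential phase) = 27.800 − 19.570 = 8.230
ΔCt(stationary phase) = 25.050 − 20.200 = 4.850
ΔΔCt = 4.850 − 8.230 = -3.380
Fold change = 2^(−(-3.380)) = 2^3.380 = 10.4107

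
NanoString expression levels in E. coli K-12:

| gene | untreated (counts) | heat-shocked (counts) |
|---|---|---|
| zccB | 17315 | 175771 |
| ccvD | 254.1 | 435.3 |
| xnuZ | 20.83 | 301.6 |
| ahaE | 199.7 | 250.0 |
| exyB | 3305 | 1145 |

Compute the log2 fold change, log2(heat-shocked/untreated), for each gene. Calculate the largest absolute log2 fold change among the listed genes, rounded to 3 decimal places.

log2(175771/17315) = 3.344  (zccB)
log2(435.3/254.1) = 0.777  (ccvD)
log2(301.6/20.83) = 3.856  (xnuZ)
log2(250.0/199.7) = 0.324  (ahaE)
log2(1145/3305) = -1.529  (exyB)
The largest magnitude belongs to xnuZ.

3.856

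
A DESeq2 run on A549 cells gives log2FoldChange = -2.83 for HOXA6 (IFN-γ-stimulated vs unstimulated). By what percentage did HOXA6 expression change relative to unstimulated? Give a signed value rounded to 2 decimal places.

Fold change = 2^(-2.83) = 0.1406
Percent change = (FC − 1) × 100% = (0.1406 − 1) × 100 = -85.94%

-85.94%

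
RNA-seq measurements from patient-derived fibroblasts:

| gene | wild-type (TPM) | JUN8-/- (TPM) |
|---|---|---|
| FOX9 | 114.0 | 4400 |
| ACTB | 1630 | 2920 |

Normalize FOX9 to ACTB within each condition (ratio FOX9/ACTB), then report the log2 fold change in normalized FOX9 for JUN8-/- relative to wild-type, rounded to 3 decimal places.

FOX9/ACTB (wild-type) = 114.0 / 1630 = 0.069939
FOX9/ACTB (JUN8-/-) = 4400 / 2920 = 1.5068
Fold change = 1.5068 / 0.069939 = 21.5453
log2(21.5453) = 4.4293

4.429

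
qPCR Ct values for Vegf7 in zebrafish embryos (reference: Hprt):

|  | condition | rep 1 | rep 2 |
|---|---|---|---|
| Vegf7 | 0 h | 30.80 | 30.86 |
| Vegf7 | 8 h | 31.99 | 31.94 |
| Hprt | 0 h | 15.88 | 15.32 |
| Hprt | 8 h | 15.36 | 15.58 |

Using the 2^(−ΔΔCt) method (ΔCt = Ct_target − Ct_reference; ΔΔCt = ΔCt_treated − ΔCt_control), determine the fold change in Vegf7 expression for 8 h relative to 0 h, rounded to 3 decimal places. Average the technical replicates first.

0.416

Mean Ct: Vegf7 0 h 30.830; Vegf7 8 h 31.965; Hprt 0 h 15.600; Hprt 8 h 15.470
ΔCt(0 h) = 30.830 − 15.600 = 15.230
ΔCt(8 h) = 31.965 − 15.470 = 16.495
ΔΔCt = 16.495 − 15.230 = 1.265
Fold change = 2^(−1.265) = 0.4161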